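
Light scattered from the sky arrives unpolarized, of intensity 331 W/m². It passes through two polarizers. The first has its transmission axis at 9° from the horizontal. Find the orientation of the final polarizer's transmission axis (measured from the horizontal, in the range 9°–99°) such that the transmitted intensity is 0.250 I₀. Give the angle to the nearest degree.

θ ≈ 54°

Unpolarized light through the first polarizer → I₁ = ½ I₀, now polarized at 9°.
Need I₂/I₀ = 0.25, so cos²(θ − 9°) = 0.25 / 0.5 = 0.5.
θ − 9° = arccos(√0.5) = 45.0°, giving θ ≈ 9 + 45.0 = 54.0°.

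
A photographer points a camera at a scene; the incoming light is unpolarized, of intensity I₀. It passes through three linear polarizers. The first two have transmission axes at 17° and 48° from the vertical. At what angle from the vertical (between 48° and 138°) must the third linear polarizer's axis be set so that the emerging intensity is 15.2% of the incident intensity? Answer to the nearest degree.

Unpolarized light through the first polarizer → I₁ = ½ I₀, now polarized at 17°.
I₂ = I₁ cos²(48° − 17°) = 0.5 I₀ · cos²(31°) = 0.3674 I₀.
Need I₃/I₀ = 0.152, so cos²(θ − 48°) = 0.152 / 0.3674 = 0.4138.
θ − 48° = arccos(√0.4138) = 50.0°, giving θ ≈ 48 + 50.0 = 98.0°.

θ ≈ 98°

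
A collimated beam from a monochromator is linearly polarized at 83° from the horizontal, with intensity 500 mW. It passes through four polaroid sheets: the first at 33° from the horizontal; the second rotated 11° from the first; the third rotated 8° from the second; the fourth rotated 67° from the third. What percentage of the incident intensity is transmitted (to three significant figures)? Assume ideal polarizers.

By Malus's law, I₁ = 500 mW · cos²(50°) = 206.6 mW.
I₂ = I₁ · cos²(11°) = 206.6 · 0.9636 = 199.1 mW.
I₃ = I₂ · cos²(8°) = 199.1 · 0.9806 = 195.2 mW.
I₄ = I₃ · cos²(67°) = 195.2 · 0.1527 = 29.8 mW.
That is 5.961% of the incident intensity.

≈ 5.96%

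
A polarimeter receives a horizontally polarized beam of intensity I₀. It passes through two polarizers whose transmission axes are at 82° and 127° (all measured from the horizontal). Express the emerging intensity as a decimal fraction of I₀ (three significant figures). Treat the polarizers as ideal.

By Malus's law, I₁ = I₀ cos²(82° − 0°) = I₀ cos²(82°) = 0.01937 I₀.
I₂ = I₁ cos²(127° − 82°) = 0.01937 I₀ · cos²(45°) = 0.009685 I₀.
Transmitted fraction = 0.009685.

≈ 0.00968 I₀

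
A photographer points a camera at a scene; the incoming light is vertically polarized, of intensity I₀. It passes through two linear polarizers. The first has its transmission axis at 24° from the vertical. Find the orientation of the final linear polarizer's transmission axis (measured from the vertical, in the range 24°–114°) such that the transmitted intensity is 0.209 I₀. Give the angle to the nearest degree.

θ ≈ 84°

By Malus's law, I₁ = I₀ cos²(24° − 0°) = I₀ cos²(24°) = 0.8346 I₀.
Need I₂/I₀ = 0.209, so cos²(θ − 24°) = 0.209 / 0.8346 = 0.2504.
θ − 24° = arccos(√0.2504) = 60.0°, giving θ ≈ 24 + 60.0 = 84.0°.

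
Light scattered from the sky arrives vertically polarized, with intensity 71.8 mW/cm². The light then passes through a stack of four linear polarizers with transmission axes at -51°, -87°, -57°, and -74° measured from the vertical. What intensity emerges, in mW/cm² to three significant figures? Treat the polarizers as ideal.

I₁ = 71.8 mW/cm² · cos²(51°) = 28.44 mW/cm².
I₂ = I₁ · cos²(36°) = 28.44 · 0.6545 = 18.61 mW/cm².
I₃ = I₂ · cos²(30°) = 18.61 · 0.75 = 13.96 mW/cm².
I₄ = I₃ · cos²(17°) = 13.96 · 0.9145 = 12.77 mW/cm².

I ≈ 12.8 mW/cm²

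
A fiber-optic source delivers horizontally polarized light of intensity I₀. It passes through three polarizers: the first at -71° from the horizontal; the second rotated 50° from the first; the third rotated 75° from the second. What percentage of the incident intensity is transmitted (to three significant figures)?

≈ 0.293%

I₁ = I₀ cos²(-71° − 0°) = I₀ cos²(71°) = 0.106 I₀.
I₂ = I₁ cos²(50°) = 0.106 · 0.4132 I₀ = 0.04379 I₀.
I₃ = I₂ cos²(75°) = 0.04379 · 0.06699 I₀ = 0.002934 I₀.
That is 0.2934% of the incident intensity.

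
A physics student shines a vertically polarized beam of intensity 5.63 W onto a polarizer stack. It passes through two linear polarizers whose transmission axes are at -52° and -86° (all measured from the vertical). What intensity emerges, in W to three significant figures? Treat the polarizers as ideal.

By Malus's law, I₁ = 5.63 W · cos²(52°) = 2.134 W.
I₂ = I₁ · cos²(34°) = 2.134 · 0.6873 = 1.467 W.

I ≈ 1.47 W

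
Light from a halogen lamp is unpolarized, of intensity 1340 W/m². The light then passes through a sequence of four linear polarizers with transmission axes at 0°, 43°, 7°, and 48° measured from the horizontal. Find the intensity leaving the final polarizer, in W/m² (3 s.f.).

Unpolarized light through the first polarizer → I₁ = 1340 W/m²/2 = 670 W/m², polarized at 0°.
I₂ = I₁ · cos²(43°) = 670 · 0.5349 = 358.4 W/m².
I₃ = I₂ · cos²(36°) = 358.4 · 0.6545 = 234.6 W/m².
I₄ = I₃ · cos²(41°) = 234.6 · 0.5696 = 133.6 W/m².

I ≈ 134 W/m²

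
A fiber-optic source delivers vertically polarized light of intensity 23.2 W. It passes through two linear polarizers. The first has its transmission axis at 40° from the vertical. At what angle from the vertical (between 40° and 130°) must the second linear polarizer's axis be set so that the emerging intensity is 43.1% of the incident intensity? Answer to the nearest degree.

By Malus's law, I₁ = I₀ cos²(40° − 0°) = I₀ cos²(40°) = 0.5868 I₀.
Need I₂/I₀ = 0.431, so cos²(θ − 40°) = 0.431 / 0.5868 = 0.7345.
θ − 40° = arccos(√0.7345) = 31.0°, giving θ ≈ 40 + 31.0 = 71.0°.

θ ≈ 71°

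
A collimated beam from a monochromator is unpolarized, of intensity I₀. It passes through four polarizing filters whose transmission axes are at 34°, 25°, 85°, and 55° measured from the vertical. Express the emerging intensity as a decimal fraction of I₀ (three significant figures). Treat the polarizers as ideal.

≈ 0.0915 I₀

Unpolarized light through the first polarizer → I₁ = ½ I₀, now polarized at 34°.
I₂ = I₁ cos²(25° − 34°) = 0.5 I₀ · cos²(9°) = 0.4878 I₀.
I₃ = I₂ cos²(85° − 25°) = 0.4878 I₀ · cos²(60°) = 0.1219 I₀.
I₄ = I₃ cos²(55° − 85°) = 0.1219 I₀ · cos²(30°) = 0.09146 I₀.
Transmitted fraction = 0.09146.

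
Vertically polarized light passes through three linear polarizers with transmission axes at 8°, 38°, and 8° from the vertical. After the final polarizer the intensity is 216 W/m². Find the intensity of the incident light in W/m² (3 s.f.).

I₀ ≈ 392 W/m²

By Malus's law, I₁ = I₀ cos²(8° − 0°) = I₀ cos²(8°) = 0.9806 I₀.
I₂ = I₁ cos²(38° − 8°) = 0.9806 I₀ · cos²(30°) = 0.7355 I₀.
I₃ = I₂ cos²(8° − 38°) = 0.7355 I₀ · cos²(30°) = 0.5516 I₀.
So 216 W/m² = 0.5516 I₀, giving I₀ = 216/0.5516 = 391.6 W/m².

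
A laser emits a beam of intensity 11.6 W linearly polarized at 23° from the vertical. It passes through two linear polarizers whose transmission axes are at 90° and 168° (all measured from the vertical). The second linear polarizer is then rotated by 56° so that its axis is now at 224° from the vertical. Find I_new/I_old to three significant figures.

I_new/I_old ≈ 11.2

Before rotation:
I₁ = I₀ cos²(90° − 23°) = I₀ cos²(67°) = 0.1527 I₀.
I₂ = I₁ cos²(168° − 90°) = 0.1527 I₀ · cos²(78°) = 0.0066 I₀.
After rotation:
I₁ = I₀ cos²(90° − 23°) = I₀ cos²(67°) = 0.1527 I₀.
Angle between axes 1 and 2: 46°. I₂ = 0.1527 I₀ · cos²(46°) = 0.07367 I₀.
Ratio = 0.07367 / 0.0066 = 11.16.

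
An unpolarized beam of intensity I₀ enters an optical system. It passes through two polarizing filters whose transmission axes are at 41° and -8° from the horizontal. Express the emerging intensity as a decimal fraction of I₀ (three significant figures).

Unpolarized light through the first polarizer → I₁ = ½ I₀, now polarized at 41°.
I₂ = I₁ cos²(-8° − 41°) = 0.5 I₀ · cos²(49°) = 0.2152 I₀.
Transmitted fraction = 0.2152.

≈ 0.215 I₀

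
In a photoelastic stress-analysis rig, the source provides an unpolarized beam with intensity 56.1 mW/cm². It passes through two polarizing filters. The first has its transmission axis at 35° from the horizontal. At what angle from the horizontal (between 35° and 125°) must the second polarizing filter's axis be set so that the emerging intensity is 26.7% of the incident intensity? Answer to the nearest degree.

θ ≈ 78°

Unpolarized light through the first polarizer → I₁ = ½ I₀, now polarized at 35°.
Need I₂/I₀ = 0.267, so cos²(θ − 35°) = 0.267 / 0.5 = 0.534.
θ − 35° = arccos(√0.534) = 43.1°, giving θ ≈ 35 + 43.1 = 78.1°.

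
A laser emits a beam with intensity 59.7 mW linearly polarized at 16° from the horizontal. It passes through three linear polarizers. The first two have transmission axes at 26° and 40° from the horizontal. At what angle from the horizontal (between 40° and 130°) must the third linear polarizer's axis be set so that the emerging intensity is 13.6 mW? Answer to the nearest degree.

By Malus's law, I₁ = I₀ cos²(26° − 16°) = I₀ cos²(10°) = 0.9698 I₀.
I₂ = I₁ cos²(40° − 26°) = 0.9698 I₀ · cos²(14°) = 0.9131 I₀.
Target fraction: 13.6 / 59.7 mW = 0.2278 of I₀.
Need I₃/I₀ = 0.2278, so cos²(θ − 40°) = 0.2278 / 0.9131 = 0.2495.
θ − 40° = arccos(√0.2495) = 60.0°, giving θ ≈ 40 + 60.0 = 100.0°.

θ ≈ 100°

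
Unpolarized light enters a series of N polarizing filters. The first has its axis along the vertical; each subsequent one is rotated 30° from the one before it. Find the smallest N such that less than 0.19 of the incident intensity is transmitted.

First polarizer halves the unpolarized light: factor 1/2.
Each further stage multiplies by cos²(30°) = 0.75.
After N polarizers: T = 0.5·0.75^(N−1). Require T < 0.19 ⇒ N−1 > ln(0.19/0.5)/ln(0.75) = 3.36, so N−1 ≥ 4 and N = 5.
Check: N=5 gives T = 0.1582 < 0.19; N=4 gives T = 0.2109.

N = 5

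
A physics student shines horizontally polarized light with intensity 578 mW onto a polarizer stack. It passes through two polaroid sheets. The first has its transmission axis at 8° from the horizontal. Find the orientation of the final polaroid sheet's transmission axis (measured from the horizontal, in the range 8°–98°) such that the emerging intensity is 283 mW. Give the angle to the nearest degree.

θ ≈ 53°

By Malus's law, I₁ = I₀ cos²(8° − 0°) = I₀ cos²(8°) = 0.9806 I₀.
Target fraction: 283 / 578 mW = 0.4896 of I₀.
Need I₂/I₀ = 0.4896, so cos²(θ − 8°) = 0.4896 / 0.9806 = 0.4993.
θ − 8° = arccos(√0.4993) = 45.0°, giving θ ≈ 8 + 45.0 = 53.0°.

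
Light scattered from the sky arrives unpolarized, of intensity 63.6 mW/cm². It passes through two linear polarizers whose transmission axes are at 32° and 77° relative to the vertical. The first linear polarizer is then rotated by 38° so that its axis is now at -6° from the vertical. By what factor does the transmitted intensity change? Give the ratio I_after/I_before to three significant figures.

Before rotation:
Unpolarized light through the first polarizer → I₁ = ½ I₀, now polarized at 32°.
I₂ = I₁ cos²(77° − 32°) = 0.5 I₀ · cos²(45°) = 0.25 I₀.
After rotation:
Unpolarized light through the first polarizer → I₁ = ½ I₀, now polarized at -6°.
I₂ = I₁ cos²(77° + 6°) = 0.5 I₀ · cos²(83°) = 0.007426 I₀.
Ratio = 0.007426 / 0.25 = 0.0297.

I_new/I_old ≈ 0.0297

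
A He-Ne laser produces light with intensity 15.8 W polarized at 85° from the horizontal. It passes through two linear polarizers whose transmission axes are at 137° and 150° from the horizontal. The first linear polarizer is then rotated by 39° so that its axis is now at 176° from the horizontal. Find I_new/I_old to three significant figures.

Before rotation:
By Malus's law, I₁ = I₀ cos²(137° − 85°) = I₀ cos²(52°) = 0.379 I₀.
I₂ = I₁ cos²(150° − 137°) = 0.379 I₀ · cos²(13°) = 0.3599 I₀.
After rotation:
I₁ = I₀ cos²(176° − 85°) = I₀ cos²(89°) = 0.0003046 I₀.
I₂ = I₁ cos²(150° − 176°) = 0.0003046 I₀ · cos²(26°) = 0.0002461 I₀.
Ratio = 0.0002461 / 0.3599 = 0.0006838.

I_new/I_old ≈ 0.000684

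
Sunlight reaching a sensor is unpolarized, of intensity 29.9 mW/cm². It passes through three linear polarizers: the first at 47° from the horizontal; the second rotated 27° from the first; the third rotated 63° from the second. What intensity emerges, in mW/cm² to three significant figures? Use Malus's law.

Unpolarized light through the first polarizer → I₁ = 29.9 mW/cm²/2 = 14.95 mW/cm², polarized at 47°.
I₂ = I₁ · cos²(27°) = 14.95 · 0.7939 = 11.87 mW/cm².
I₃ = I₂ · cos²(63°) = 11.87 · 0.2061 = 2.446 mW/cm².

I ≈ 2.45 mW/cm²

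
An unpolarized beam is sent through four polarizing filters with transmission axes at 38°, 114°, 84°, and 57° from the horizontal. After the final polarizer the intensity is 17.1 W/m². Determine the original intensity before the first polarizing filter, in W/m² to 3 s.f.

Unpolarized light through the first polarizer → I₁ = ½ I₀, now polarized at 38°.
I₂ = I₁ cos²(114° − 38°) = 0.5 I₀ · cos²(76°) = 0.02926 I₀.
I₃ = I₂ cos²(84° − 114°) = 0.02926 I₀ · cos²(30°) = 0.02195 I₀.
I₄ = I₃ cos²(57° − 84°) = 0.02195 I₀ · cos²(27°) = 0.01742 I₀.
So 17.1 W/m² = 0.01742 I₀, giving I₀ = 17.1/0.01742 = 981.4 W/m².

I₀ ≈ 981 W/m²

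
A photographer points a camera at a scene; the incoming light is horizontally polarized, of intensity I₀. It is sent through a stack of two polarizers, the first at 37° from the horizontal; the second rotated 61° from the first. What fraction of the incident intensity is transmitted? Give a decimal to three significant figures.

By Malus's law, I₁ = I₀ cos²(37° − 0°) = I₀ cos²(37°) = 0.6378 I₀.
I₂ = I₁ cos²(61°) = 0.6378 · 0.235 I₀ = 0.1499 I₀.
Transmitted fraction = 0.1499.

≈ 0.150 I₀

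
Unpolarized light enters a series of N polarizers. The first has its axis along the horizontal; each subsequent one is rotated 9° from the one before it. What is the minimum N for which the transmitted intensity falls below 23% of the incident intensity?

N = 33

First polarizer halves the unpolarized light: factor 1/2.
Each further stage multiplies by cos²(9°) = 0.9755.
After N polarizers: T = 0.5·0.9755^(N−1). Require T < 0.23 ⇒ N−1 > ln(0.23/0.5)/ln(0.9755) = 31.34, so N−1 ≥ 32 and N = 33.
Check: N=33 gives T = 0.2263 < 0.23; N=32 gives T = 0.232.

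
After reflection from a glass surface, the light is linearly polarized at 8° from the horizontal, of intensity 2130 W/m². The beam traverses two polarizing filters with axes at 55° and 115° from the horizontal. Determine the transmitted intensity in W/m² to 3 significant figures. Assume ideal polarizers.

I ≈ 248 W/m²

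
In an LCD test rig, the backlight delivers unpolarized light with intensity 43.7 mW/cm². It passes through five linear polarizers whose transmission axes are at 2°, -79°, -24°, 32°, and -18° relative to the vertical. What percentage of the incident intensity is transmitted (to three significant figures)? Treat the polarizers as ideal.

≈ 0.0520%

Unpolarized light through the first polarizer → I₁ = 43.7 mW/cm²/2 = 21.85 mW/cm², polarized at 2°.
I₂ = I₁ · cos²(81°) = 21.85 · 0.02447 = 0.5347 mW/cm².
I₃ = I₂ · cos²(55°) = 0.5347 · 0.329 = 0.1759 mW/cm².
I₄ = I₃ · cos²(56°) = 0.1759 · 0.3127 = 0.05501 mW/cm².
I₅ = I₄ · cos²(50°) = 0.05501 · 0.4132 = 0.02273 mW/cm².
That is 0.05201% of the incident intensity.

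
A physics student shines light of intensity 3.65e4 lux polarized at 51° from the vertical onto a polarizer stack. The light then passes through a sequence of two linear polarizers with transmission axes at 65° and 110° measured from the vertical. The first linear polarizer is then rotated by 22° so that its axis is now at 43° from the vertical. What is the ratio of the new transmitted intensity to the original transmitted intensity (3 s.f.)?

Before rotation:
By Malus's law, I₁ = I₀ cos²(65° − 51°) = I₀ cos²(14°) = 0.9415 I₀.
I₂ = I₁ cos²(110° − 65°) = 0.9415 I₀ · cos²(45°) = 0.4707 I₀.
After rotation:
I₁ = I₀ cos²(43° − 51°) = I₀ cos²(8°) = 0.9806 I₀.
I₂ = I₁ cos²(110° − 43°) = 0.9806 I₀ · cos²(67°) = 0.1497 I₀.
Ratio = 0.1497 / 0.4707 = 0.318.

I_new/I_old ≈ 0.318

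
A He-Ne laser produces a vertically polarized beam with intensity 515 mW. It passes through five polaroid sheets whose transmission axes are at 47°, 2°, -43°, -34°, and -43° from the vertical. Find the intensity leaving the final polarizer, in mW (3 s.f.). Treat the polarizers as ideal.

By Malus's law, I₁ = 515 mW · cos²(47°) = 239.5 mW.
I₂ = I₁ · cos²(45°) = 239.5 · 0.5 = 119.8 mW.
I₃ = I₂ · cos²(45°) = 119.8 · 0.5 = 59.88 mW.
I₄ = I₃ · cos²(9°) = 59.88 · 0.9755 = 58.42 mW.
I₅ = I₄ · cos²(9°) = 58.42 · 0.9755 = 56.99 mW.

I ≈ 57.0 mW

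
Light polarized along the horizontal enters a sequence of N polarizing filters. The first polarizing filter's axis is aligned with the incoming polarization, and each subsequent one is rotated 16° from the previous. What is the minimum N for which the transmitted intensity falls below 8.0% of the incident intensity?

First polarizer is aligned with the polarization: full transmission.
Each further stage multiplies by cos²(16°) = 0.924.
After N polarizers: T = 0.924^(N−1). Require T < 0.080 ⇒ N−1 > ln(0.080)/ln(0.924) = 31.96, so N−1 ≥ 32 and N = 33.
Check: N=33 gives T = 0.07977 < 0.080; N=32 gives T = 0.08633.

N = 33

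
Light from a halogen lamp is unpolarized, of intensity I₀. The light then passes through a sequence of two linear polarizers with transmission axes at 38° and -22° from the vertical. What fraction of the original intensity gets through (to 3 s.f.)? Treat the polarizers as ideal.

Unpolarized light through the first polarizer → I₁ = ½ I₀, now polarized at 38°.
I₂ = I₁ cos²(-22° − 38°) = 0.5 I₀ · cos²(60°) = 0.125 I₀.
Transmitted fraction = 0.125.

≈ 0.125 I₀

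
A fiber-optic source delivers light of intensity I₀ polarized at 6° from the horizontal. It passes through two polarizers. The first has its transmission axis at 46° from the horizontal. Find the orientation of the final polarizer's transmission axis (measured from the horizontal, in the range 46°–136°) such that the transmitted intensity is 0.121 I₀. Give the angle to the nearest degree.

θ ≈ 109°

I₁ = I₀ cos²(46° − 6°) = I₀ cos²(40°) = 0.5868 I₀.
Need I₂/I₀ = 0.121, so cos²(θ − 46°) = 0.121 / 0.5868 = 0.2062.
θ − 46° = arccos(√0.2062) = 63.0°, giving θ ≈ 46 + 63.0 = 109.0°.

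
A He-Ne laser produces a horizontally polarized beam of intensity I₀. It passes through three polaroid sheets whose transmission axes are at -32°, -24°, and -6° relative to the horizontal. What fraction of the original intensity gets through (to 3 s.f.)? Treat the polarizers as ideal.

By Malus's law, I₁ = I₀ cos²(-32° − 0°) = I₀ cos²(32°) = 0.7192 I₀.
I₂ = I₁ cos²(-24° + 32°) = 0.7192 I₀ · cos²(8°) = 0.7053 I₀.
I₃ = I₂ cos²(-6° + 24°) = 0.7053 I₀ · cos²(18°) = 0.6379 I₀.
Transmitted fraction = 0.6379.

≈ 0.638 I₀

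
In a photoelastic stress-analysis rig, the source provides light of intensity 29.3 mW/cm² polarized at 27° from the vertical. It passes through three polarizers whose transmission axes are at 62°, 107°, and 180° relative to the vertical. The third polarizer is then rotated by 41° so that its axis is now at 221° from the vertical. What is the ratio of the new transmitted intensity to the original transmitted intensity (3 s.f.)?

Before rotation:
I₁ = I₀ cos²(62° − 27°) = I₀ cos²(35°) = 0.671 I₀.
I₂ = I₁ cos²(107° − 62°) = 0.671 I₀ · cos²(45°) = 0.3355 I₀.
I₃ = I₂ cos²(180° − 107°) = 0.3355 I₀ · cos²(73°) = 0.02868 I₀.
After rotation:
I₁ = I₀ cos²(62° − 27°) = I₀ cos²(35°) = 0.671 I₀.
I₂ = I₁ cos²(107° − 62°) = 0.671 I₀ · cos²(45°) = 0.3355 I₀.
Angle between axes 2 and 3: 66°. I₃ = 0.3355 I₀ · cos²(66°) = 0.0555 I₀.
Ratio = 0.0555 / 0.02868 = 1.935.

I_new/I_old ≈ 1.94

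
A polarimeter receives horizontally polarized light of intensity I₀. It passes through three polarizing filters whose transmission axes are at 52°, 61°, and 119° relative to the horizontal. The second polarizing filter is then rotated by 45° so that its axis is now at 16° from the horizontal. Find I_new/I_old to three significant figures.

Before rotation:
I₁ = I₀ cos²(52° − 0°) = I₀ cos²(52°) = 0.379 I₀.
I₂ = I₁ cos²(61° − 52°) = 0.379 I₀ · cos²(9°) = 0.3698 I₀.
I₃ = I₂ cos²(119° − 61°) = 0.3698 I₀ · cos²(58°) = 0.1038 I₀.
After rotation:
I₁ = I₀ cos²(52° − 0°) = I₀ cos²(52°) = 0.379 I₀.
I₂ = I₁ cos²(16° − 52°) = 0.379 I₀ · cos²(36°) = 0.2481 I₀.
Angle between axes 2 and 3: 77°. I₃ = 0.2481 I₀ · cos²(77°) = 0.01255 I₀.
Ratio = 0.01255 / 0.1038 = 0.1209.

I_new/I_old ≈ 0.121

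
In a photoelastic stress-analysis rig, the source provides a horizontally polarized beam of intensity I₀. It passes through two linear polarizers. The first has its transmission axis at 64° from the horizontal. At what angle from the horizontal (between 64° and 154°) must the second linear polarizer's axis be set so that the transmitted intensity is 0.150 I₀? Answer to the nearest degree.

θ ≈ 92°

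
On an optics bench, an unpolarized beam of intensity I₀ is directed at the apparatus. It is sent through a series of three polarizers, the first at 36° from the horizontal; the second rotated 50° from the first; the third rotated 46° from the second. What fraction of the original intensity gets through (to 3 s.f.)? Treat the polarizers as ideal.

≈ 0.0997 I₀

Unpolarized light through the first polarizer → I₁ = ½ I₀, now polarized at 36°.
I₂ = I₁ cos²(50°) = 0.5 · 0.4132 I₀ = 0.2066 I₀.
I₃ = I₂ cos²(46°) = 0.2066 · 0.4826 I₀ = 0.09969 I₀.
Transmitted fraction = 0.09969.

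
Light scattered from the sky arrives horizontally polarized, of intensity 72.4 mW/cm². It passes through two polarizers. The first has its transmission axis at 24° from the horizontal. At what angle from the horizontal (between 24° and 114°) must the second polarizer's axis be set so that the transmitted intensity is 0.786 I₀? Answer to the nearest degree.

θ ≈ 38°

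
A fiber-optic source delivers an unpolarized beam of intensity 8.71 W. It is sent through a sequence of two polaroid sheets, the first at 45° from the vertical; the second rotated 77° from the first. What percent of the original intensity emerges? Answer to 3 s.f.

Unpolarized light through the first polarizer → I₁ = 8.71 W/2 = 4.355 W, polarized at 45°.
I₂ = I₁ · cos²(77°) = 4.355 · 0.0506 = 0.2204 W.
That is 2.53% of the incident intensity.

≈ 2.53%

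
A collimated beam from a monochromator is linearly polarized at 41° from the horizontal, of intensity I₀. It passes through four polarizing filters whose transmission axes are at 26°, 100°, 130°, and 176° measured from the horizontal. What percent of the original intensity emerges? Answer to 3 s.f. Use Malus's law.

≈ 2.57%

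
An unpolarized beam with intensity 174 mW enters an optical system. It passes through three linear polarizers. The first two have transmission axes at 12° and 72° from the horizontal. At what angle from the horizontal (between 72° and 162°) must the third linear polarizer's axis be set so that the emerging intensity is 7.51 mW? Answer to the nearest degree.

θ ≈ 126°

Unpolarized light through the first polarizer → I₁ = ½ I₀, now polarized at 12°.
I₂ = I₁ cos²(72° − 12°) = 0.5 I₀ · cos²(60°) = 0.125 I₀.
Target fraction: 7.51 / 174 mW = 0.04316 of I₀.
Need I₃/I₀ = 0.04316, so cos²(θ − 72°) = 0.04316 / 0.125 = 0.3453.
θ − 72° = arccos(√0.3453) = 54.0°, giving θ ≈ 72 + 54.0 = 126.0°.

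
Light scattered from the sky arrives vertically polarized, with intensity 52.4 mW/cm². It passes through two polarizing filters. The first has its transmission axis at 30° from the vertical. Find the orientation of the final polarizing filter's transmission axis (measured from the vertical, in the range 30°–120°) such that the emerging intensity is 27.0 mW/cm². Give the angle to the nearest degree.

θ ≈ 64°

I₁ = I₀ cos²(30° − 0°) = I₀ cos²(30°) = 0.75 I₀.
Target fraction: 27.0 / 52.4 mW/cm² = 0.5153 of I₀.
Need I₂/I₀ = 0.5153, so cos²(θ − 30°) = 0.5153 / 0.75 = 0.687.
θ − 30° = arccos(√0.687) = 34.0°, giving θ ≈ 30 + 34.0 = 64.0°.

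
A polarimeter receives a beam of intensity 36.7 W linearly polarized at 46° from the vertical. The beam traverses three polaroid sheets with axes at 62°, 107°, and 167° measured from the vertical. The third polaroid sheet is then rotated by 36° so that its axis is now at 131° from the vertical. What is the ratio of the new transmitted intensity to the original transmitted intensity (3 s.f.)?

Before rotation:
I₁ = I₀ cos²(62° − 46°) = I₀ cos²(16°) = 0.924 I₀.
I₂ = I₁ cos²(107° − 62°) = 0.924 I₀ · cos²(45°) = 0.462 I₀.
I₃ = I₂ cos²(167° − 107°) = 0.462 I₀ · cos²(60°) = 0.1155 I₀.
After rotation:
I₁ = I₀ cos²(62° − 46°) = I₀ cos²(16°) = 0.924 I₀.
I₂ = I₁ cos²(107° − 62°) = 0.924 I₀ · cos²(45°) = 0.462 I₀.
I₃ = I₂ cos²(131° − 107°) = 0.462 I₀ · cos²(24°) = 0.3856 I₀.
Ratio = 0.3856 / 0.1155 = 3.338.

I_new/I_old ≈ 3.34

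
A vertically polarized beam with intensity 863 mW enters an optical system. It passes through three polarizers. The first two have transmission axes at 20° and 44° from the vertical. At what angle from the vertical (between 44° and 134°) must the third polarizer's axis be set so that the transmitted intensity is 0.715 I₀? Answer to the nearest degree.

By Malus's law, I₁ = I₀ cos²(20° − 0°) = I₀ cos²(20°) = 0.883 I₀.
I₂ = I₁ cos²(44° − 20°) = 0.883 I₀ · cos²(24°) = 0.7369 I₀.
Need I₃/I₀ = 0.715, so cos²(θ − 44°) = 0.715 / 0.7369 = 0.9702.
θ − 44° = arccos(√0.9702) = 9.9°, giving θ ≈ 44 + 9.9 = 53.9°.

θ ≈ 54°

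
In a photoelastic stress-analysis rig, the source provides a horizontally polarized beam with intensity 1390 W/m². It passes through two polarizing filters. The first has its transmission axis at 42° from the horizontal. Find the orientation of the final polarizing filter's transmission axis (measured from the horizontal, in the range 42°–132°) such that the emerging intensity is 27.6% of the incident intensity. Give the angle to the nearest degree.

θ ≈ 87°

I₁ = I₀ cos²(42° − 0°) = I₀ cos²(42°) = 0.5523 I₀.
Need I₂/I₀ = 0.276, so cos²(θ − 42°) = 0.276 / 0.5523 = 0.4998.
θ − 42° = arccos(√0.4998) = 45.0°, giving θ ≈ 42 + 45.0 = 87.0°.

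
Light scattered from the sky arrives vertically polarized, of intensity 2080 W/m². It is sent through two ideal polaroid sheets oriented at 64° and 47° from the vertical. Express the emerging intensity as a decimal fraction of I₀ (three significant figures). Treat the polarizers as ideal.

I/I₀ ≈ 0.176

By Malus's law, I₁ = 2080 W/m² · cos²(64°) = 399.7 W/m².
I₂ = I₁ · cos²(17°) = 399.7 · 0.9145 = 365.5 W/m².
Transmitted fraction = 0.1757.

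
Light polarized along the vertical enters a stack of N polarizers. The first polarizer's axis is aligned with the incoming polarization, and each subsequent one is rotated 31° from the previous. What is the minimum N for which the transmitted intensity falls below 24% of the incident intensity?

N = 6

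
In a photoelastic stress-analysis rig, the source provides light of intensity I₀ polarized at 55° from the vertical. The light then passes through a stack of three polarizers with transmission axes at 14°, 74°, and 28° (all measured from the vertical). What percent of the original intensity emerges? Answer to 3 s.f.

I₁ = I₀ cos²(14° − 55°) = I₀ cos²(41°) = 0.5696 I₀.
I₂ = I₁ cos²(74° − 14°) = 0.5696 I₀ · cos²(60°) = 0.1424 I₀.
I₃ = I₂ cos²(28° − 74°) = 0.1424 I₀ · cos²(46°) = 0.06871 I₀.
That is 6.871% of the incident intensity.

≈ 6.87%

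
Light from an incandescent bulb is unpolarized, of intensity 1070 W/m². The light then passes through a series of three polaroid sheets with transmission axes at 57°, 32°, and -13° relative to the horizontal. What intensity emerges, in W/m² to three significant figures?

Unpolarized light through the first polarizer → I₁ = 1070 W/m²/2 = 535 W/m², polarized at 57°.
I₂ = I₁ · cos²(25°) = 535 · 0.8214 = 439.4 W/m².
I₃ = I₂ · cos²(45°) = 439.4 · 0.5 = 219.7 W/m².

I ≈ 220 W/m²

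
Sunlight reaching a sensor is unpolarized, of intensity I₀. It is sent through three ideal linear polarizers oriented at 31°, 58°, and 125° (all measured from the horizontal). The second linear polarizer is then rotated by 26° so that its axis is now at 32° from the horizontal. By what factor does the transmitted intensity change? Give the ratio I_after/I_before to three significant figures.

I_new/I_old ≈ 0.0226

Before rotation:
Unpolarized light through the first polarizer → I₁ = ½ I₀, now polarized at 31°.
I₂ = I₁ cos²(58° − 31°) = 0.5 I₀ · cos²(27°) = 0.3969 I₀.
I₃ = I₂ cos²(125° − 58°) = 0.3969 I₀ · cos²(67°) = 0.0606 I₀.
After rotation:
Unpolarized light through the first polarizer → I₁ = ½ I₀, now polarized at 31°.
I₂ = I₁ cos²(32° − 31°) = 0.5 I₀ · cos²(1°) = 0.4998 I₀.
Angle between axes 2 and 3: 87°. I₃ = 0.4998 I₀ · cos²(87°) = 0.001369 I₀.
Ratio = 0.001369 / 0.0606 = 0.02259.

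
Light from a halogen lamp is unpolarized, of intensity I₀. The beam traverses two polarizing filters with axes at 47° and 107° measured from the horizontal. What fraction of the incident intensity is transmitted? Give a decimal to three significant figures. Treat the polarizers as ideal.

≈ 0.125 I₀

Unpolarized light through the first polarizer → I₁ = ½ I₀, now polarized at 47°.
I₂ = I₁ cos²(107° − 47°) = 0.5 I₀ · cos²(60°) = 0.125 I₀.
Transmitted fraction = 0.125.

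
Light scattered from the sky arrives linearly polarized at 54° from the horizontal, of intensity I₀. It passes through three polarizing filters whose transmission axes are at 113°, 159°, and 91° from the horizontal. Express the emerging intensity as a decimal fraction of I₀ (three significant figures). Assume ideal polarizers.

≈ 0.0180 I₀

I₁ = I₀ cos²(113° − 54°) = I₀ cos²(59°) = 0.2653 I₀.
I₂ = I₁ cos²(159° − 113°) = 0.2653 I₀ · cos²(46°) = 0.128 I₀.
I₃ = I₂ cos²(91° − 159°) = 0.128 I₀ · cos²(68°) = 0.01796 I₀.
Transmitted fraction = 0.01796.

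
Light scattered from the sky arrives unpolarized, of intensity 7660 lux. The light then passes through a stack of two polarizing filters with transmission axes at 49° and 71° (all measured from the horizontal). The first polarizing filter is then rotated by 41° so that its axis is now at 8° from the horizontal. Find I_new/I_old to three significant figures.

I_new/I_old ≈ 0.240

Before rotation:
Unpolarized light through the first polarizer → I₁ = ½ I₀, now polarized at 49°.
I₂ = I₁ cos²(71° − 49°) = 0.5 I₀ · cos²(22°) = 0.4298 I₀.
After rotation:
Unpolarized light through the first polarizer → I₁ = ½ I₀, now polarized at 8°.
I₂ = I₁ cos²(71° − 8°) = 0.5 I₀ · cos²(63°) = 0.1031 I₀.
Ratio = 0.1031 / 0.4298 = 0.2398.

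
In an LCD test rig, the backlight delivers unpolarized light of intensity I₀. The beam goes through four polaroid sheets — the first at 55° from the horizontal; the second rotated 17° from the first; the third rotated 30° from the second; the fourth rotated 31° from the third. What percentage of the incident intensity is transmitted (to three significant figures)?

≈ 25.2%

Unpolarized light through the first polarizer → I₁ = ½ I₀, now polarized at 55°.
I₂ = I₁ cos²(17°) = 0.5 · 0.9145 I₀ = 0.4573 I₀.
I₃ = I₂ cos²(30°) = 0.4573 · 0.75 I₀ = 0.3429 I₀.
I₄ = I₃ cos²(31°) = 0.3429 · 0.7347 I₀ = 0.252 I₀.
That is 25.2% of the incident intensity.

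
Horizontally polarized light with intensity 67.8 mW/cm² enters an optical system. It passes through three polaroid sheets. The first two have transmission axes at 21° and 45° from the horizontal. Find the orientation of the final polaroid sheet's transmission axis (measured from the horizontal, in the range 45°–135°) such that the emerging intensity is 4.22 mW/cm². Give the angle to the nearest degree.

θ ≈ 118°

By Malus's law, I₁ = I₀ cos²(21° − 0°) = I₀ cos²(21°) = 0.8716 I₀.
I₂ = I₁ cos²(45° − 21°) = 0.8716 I₀ · cos²(24°) = 0.7274 I₀.
Target fraction: 4.22 / 67.8 mW/cm² = 0.06224 of I₀.
Need I₃/I₀ = 0.06224, so cos²(θ − 45°) = 0.06224 / 0.7274 = 0.08557.
θ − 45° = arccos(√0.08557) = 73.0°, giving θ ≈ 45 + 73.0 = 118.0°.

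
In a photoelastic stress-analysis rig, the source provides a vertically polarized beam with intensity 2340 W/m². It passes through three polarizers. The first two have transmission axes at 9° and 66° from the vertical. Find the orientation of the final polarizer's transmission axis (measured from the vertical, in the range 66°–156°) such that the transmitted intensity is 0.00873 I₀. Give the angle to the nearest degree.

θ ≈ 146°

By Malus's law, I₁ = I₀ cos²(9° − 0°) = I₀ cos²(9°) = 0.9755 I₀.
I₂ = I₁ cos²(66° − 9°) = 0.9755 I₀ · cos²(57°) = 0.2894 I₀.
Need I₃/I₀ = 0.00873, so cos²(θ − 66°) = 0.00873 / 0.2894 = 0.03017.
θ − 66° = arccos(√0.03017) = 80.0°, giving θ ≈ 66 + 80.0 = 146.0°.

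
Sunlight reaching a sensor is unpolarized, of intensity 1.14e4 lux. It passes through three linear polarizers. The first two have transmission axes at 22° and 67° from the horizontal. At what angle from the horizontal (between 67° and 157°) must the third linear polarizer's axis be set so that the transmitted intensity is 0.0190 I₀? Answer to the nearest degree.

θ ≈ 141°

Unpolarized light through the first polarizer → I₁ = ½ I₀, now polarized at 22°.
I₂ = I₁ cos²(67° − 22°) = 0.5 I₀ · cos²(45°) = 0.25 I₀.
Need I₃/I₀ = 0.019, so cos²(θ − 67°) = 0.019 / 0.25 = 0.076.
θ − 67° = arccos(√0.076) = 74.0°, giving θ ≈ 67 + 74.0 = 141.0°.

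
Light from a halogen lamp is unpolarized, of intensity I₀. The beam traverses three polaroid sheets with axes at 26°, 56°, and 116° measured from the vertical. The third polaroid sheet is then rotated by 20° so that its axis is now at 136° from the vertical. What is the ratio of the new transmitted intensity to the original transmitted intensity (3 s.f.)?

I_new/I_old ≈ 0.121

Before rotation:
Unpolarized light through the first polarizer → I₁ = ½ I₀, now polarized at 26°.
I₂ = I₁ cos²(56° − 26°) = 0.5 I₀ · cos²(30°) = 0.375 I₀.
I₃ = I₂ cos²(116° − 56°) = 0.375 I₀ · cos²(60°) = 0.09375 I₀.
After rotation:
Unpolarized light through the first polarizer → I₁ = ½ I₀, now polarized at 26°.
I₂ = I₁ cos²(56° − 26°) = 0.5 I₀ · cos²(30°) = 0.375 I₀.
I₃ = I₂ cos²(136° − 56°) = 0.375 I₀ · cos²(80°) = 0.01131 I₀.
Ratio = 0.01131 / 0.09375 = 0.1206.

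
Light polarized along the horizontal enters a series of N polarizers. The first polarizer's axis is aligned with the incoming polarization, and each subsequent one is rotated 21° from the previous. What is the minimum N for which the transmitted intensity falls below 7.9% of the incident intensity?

First polarizer is aligned with the polarization: full transmission.
Each further stage multiplies by cos²(21°) = 0.8716.
After N polarizers: T = 0.8716^(N−1). Require T < 0.079 ⇒ N−1 > ln(0.079)/ln(0.8716) = 18.47, so N−1 ≥ 19 and N = 20.
Check: N=20 gives T = 0.07341 < 0.079; N=19 gives T = 0.08423.

N = 20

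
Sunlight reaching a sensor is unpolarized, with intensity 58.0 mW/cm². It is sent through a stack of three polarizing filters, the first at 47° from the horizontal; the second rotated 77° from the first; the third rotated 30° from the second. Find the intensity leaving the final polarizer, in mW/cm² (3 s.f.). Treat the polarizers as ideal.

I ≈ 1.10 mW/cm²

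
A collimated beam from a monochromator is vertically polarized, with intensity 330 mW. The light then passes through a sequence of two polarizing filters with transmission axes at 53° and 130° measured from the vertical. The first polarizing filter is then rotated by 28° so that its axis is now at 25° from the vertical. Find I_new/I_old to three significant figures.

I_new/I_old ≈ 3.00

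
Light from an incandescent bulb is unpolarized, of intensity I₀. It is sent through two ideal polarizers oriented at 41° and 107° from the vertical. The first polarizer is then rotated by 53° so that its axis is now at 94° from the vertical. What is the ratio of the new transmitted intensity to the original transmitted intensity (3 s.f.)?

I_new/I_old ≈ 5.74

Before rotation:
Unpolarized light through the first polarizer → I₁ = ½ I₀, now polarized at 41°.
I₂ = I₁ cos²(107° − 41°) = 0.5 I₀ · cos²(66°) = 0.08272 I₀.
After rotation:
Unpolarized light through the first polarizer → I₁ = ½ I₀, now polarized at 94°.
I₂ = I₁ cos²(107° − 94°) = 0.5 I₀ · cos²(13°) = 0.4747 I₀.
Ratio = 0.4747 / 0.08272 = 5.739.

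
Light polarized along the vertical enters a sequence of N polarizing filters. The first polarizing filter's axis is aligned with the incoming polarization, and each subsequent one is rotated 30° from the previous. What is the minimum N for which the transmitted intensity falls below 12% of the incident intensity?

N = 9

First polarizer is aligned with the polarization: full transmission.
Each further stage multiplies by cos²(30°) = 0.75.
After N polarizers: T = 0.75^(N−1). Require T < 0.12 ⇒ N−1 > ln(0.12)/ln(0.75) = 7.37, so N−1 ≥ 8 and N = 9.
Check: N=9 gives T = 0.1001 < 0.12; N=8 gives T = 0.1335.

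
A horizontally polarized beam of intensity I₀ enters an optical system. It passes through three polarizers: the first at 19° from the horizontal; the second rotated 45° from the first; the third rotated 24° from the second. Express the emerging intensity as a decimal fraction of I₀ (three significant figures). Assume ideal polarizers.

≈ 0.373 I₀

I₁ = I₀ cos²(19° − 0°) = I₀ cos²(19°) = 0.894 I₀.
I₂ = I₁ cos²(45°) = 0.894 · 0.5 I₀ = 0.447 I₀.
I₃ = I₂ cos²(24°) = 0.447 · 0.8346 I₀ = 0.3731 I₀.
Transmitted fraction = 0.3731.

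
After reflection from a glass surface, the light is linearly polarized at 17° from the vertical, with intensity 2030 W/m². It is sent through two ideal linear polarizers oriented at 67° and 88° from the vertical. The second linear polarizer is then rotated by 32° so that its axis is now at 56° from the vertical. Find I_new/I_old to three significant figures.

I_new/I_old ≈ 1.11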